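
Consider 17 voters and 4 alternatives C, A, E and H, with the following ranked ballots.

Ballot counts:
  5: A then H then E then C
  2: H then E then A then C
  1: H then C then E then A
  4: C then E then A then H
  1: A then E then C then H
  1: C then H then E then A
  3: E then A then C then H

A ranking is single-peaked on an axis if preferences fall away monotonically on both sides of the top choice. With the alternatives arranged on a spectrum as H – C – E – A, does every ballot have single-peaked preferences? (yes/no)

Axis positions: H=1, C=2, E=3, A=4.
Type 1: ranking walks positions 4-1-3-2; H is ranked above E even though E lies between H and the peak A on the axis — preferences dip and rise again. Not single-peaked.
Type 2: ranking walks positions 1-3-4-2; E is ranked above C even though C lies between E and the peak H on the axis — preferences dip and rise again. Not single-peaked.
Type 3 (peak H at position 1): ranking walks positions 1-2-3-4, expanding outward from the peak — single-peaked.
Type 4 (peak C at position 2): ranking walks positions 2-3-4-1, expanding outward from the peak — single-peaked.
Type 5 (peak A at position 4): ranking walks positions 4-3-2-1, expanding outward from the peak — single-peaked.
Type 6 (peak C at position 2): ranking walks positions 2-1-3-4, expanding outward from the peak — single-peaked.
Type 7 (peak E at position 3): ranking walks positions 3-4-2-1, expanding outward from the peak — single-peaked.
Type 1 violates single-peakedness, so the profile is not single-peaked on this axis.

no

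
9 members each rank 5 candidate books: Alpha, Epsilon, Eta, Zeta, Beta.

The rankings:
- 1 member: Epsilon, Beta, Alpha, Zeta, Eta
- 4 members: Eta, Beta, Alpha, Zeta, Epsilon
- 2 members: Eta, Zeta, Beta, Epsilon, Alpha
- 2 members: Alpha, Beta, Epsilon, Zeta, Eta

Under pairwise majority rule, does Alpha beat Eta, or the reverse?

Ballots ranking Alpha above Eta: 1 + 2 = 3.
Ballots ranking Eta above Alpha: 9 − 3 = 6.
Eta wins the head-to-head 6–3.

Eta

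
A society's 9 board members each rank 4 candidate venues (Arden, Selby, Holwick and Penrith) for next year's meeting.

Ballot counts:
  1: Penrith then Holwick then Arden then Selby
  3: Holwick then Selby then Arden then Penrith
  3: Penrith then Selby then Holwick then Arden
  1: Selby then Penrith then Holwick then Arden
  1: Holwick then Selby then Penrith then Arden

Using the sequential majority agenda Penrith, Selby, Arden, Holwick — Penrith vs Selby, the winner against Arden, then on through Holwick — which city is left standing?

Holwick

Round 1: Penrith vs Selby — 4–5, Selby advances.
Round 2: Selby vs Arden — 8–1, Selby advances.
Round 3: Selby vs Holwick — 4–5, Holwick advances.
Holwick survives the agenda.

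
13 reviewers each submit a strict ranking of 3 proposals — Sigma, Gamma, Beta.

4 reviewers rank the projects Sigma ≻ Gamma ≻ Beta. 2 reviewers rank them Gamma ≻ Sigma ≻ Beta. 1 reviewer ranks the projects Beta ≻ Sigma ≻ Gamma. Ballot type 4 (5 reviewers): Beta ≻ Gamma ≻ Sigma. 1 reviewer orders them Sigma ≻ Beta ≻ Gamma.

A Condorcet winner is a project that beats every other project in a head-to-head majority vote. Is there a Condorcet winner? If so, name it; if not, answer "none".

none

Check each pair by majority over 13 ballots:
Sigma vs Gamma: Gamma, 7–6.
Sigma–Beta: Sigma 7–6.
Gamma vs Beta: Beta, 7–6.
Each project drops at least one matchup (Sigma loses to Gamma; Gamma loses to Beta; Beta loses to Sigma); the cycle Sigma > Beta > Gamma > Sigma rules out a Condorcet winner.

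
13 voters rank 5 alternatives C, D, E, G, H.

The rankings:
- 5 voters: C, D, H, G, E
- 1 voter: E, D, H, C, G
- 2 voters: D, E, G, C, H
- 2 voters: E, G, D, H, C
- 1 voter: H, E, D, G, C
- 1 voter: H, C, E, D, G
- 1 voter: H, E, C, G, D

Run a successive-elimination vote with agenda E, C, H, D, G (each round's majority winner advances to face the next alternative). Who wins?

Round 1: E vs C — 7–6, E advances.
Round 2: E vs H — 5–8, H advances.
Round 3: H vs D — 3–10, D advances.
Round 4: D vs G — 10–3, D advances.
The agenda winner is D.

D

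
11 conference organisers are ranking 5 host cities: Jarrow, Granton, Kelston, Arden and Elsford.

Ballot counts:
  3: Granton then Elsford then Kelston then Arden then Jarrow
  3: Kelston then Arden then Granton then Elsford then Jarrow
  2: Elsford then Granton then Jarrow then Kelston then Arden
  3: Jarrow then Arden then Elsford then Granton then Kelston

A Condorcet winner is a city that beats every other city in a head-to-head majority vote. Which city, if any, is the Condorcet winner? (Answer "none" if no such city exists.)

none

Check each pair by majority over 11 ballots:
Jarrow vs Granton: Granton, 8–3.
Jarrow vs Kelston: Kelston, 6–5.
Jarrow vs Arden: Arden wins 6–5.
Jarrow vs Elsford: Elsford, 8–3.
Granton vs Kelston: Granton wins 8–3.
Granton vs Arden: Arden wins 6–5.
Granton–Elsford: Granton 6–5.
Kelston–Arden: Kelston 8–3.
Kelston–Elsford: Elsford 8–3.
Arden vs Elsford: Arden, 6–5.
Every city loses at least once (Jarrow loses to Granton; Granton loses to Arden; Kelston loses to Granton; Arden loses to Kelston; Elsford loses to Granton). The majority relation contains the cycle Granton → Kelston → Arden → Granton, so there is no Condorcet winner.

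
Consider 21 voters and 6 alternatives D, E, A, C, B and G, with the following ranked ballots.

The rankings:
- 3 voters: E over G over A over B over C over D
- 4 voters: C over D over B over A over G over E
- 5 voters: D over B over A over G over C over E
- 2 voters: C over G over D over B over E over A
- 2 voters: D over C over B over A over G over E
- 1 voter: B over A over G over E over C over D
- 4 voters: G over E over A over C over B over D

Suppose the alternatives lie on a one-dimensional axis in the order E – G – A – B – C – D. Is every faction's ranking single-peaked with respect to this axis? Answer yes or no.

no

Axis positions: E=1, G=2, A=3, B=4, C=5, D=6.
Faction 1 (peak E at position 1): ranking walks positions 1-2-3-4-5-6, expanding outward from the peak — single-peaked.
Faction 2 (peak C at position 5): ranking walks positions 5-6-4-3-2-1, expanding outward from the peak — single-peaked.
Faction 3: ranking walks positions 6-4-3-2-5-1; B is ranked above C even though C lies between B and the peak D on the axis — preferences dip and rise again. Not single-peaked.
Faction 4: ranking walks positions 5-2-6-4-1-3; G is ranked above B even though B lies between G and the peak C on the axis — preferences dip and rise again. Not single-peaked.
Faction 5 (peak D at position 6): ranking walks positions 6-5-4-3-2-1, expanding outward from the peak — single-peaked.
Faction 6 (peak B at position 4): ranking walks positions 4-3-2-1-5-6, expanding outward from the peak — single-peaked.
Faction 7: ranking walks positions 2-1-3-5-4-6; C is ranked above B even though B lies between C and the peak G on the axis — preferences dip and rise again. Not single-peaked.
Faction 3 violates single-peakedness, so the profile is not single-peaked on this axis.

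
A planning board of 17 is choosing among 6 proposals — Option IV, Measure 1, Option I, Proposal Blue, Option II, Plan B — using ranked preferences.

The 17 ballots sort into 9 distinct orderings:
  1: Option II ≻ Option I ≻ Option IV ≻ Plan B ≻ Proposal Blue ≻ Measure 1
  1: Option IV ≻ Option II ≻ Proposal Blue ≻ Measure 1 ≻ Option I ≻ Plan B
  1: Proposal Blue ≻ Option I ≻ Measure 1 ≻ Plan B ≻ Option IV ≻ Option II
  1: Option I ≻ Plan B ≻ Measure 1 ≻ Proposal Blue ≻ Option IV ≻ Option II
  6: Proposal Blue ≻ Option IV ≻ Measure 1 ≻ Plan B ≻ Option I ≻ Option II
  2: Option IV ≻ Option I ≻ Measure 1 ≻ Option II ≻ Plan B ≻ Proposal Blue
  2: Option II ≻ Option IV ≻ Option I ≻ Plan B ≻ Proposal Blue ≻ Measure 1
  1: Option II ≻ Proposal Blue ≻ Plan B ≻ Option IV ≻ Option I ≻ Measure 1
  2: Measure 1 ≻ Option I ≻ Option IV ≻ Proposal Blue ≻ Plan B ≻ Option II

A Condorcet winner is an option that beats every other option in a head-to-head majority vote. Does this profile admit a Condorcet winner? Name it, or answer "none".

Proposal Blue

Check each pair by majority over 17 ballots:
Option IV vs Measure 1: 13 to 4, Option IV.
Option IV vs Option I: 12 to 5, Option IV.
Option IV vs Proposal Blue: 8 to 9, Proposal Blue.
Option IV vs Option II: 1+1+1+6+2+2 = 13 for Option IV, 4 for Option II — Option IV by 13–4.
Option IV vs Plan B: 1+1+6+2+2+2 = 14 for Option IV, 3 for Plan B — Option IV by 14–3.
Measure 1 vs Option I: 1+6+2 = 9 for Measure 1, 8 for Option I — Measure 1 by 9–8.
Measure 1 vs Proposal Blue: Measure 1 is ranked higher on 1+2+2 = 5 ballots, Proposal Blue on 12. Proposal Blue wins 12–5.
Measure 1 vs Option II: Measure 1 is ranked higher on 1+1+6+2+2 = 12 ballots, Option II on 5. Measure 1 wins 12–5.
Measure 1 vs Plan B: Measure 1 is ranked higher on 1+1+6+2+2 = 12 ballots, Plan B on 5. Measure 1 wins 12–5.
Option I vs Proposal Blue: Option I preferred on 1+1+2+2+2 = 8 ballots; Proposal Blue wins 9–8.
Option I vs Option II: Option I preferred on 1+1+6+2+2 = 12 ballots; Option I wins 12–5.
Option I vs Plan B: 10 for Option I, 7 for Plan B — Option I by 10–7.
Proposal Blue vs Option II: 1+1+6+2 = 10 for Proposal Blue, 7 for Option II — Proposal Blue by 10–7.
Proposal Blue vs Plan B: Proposal Blue preferred on 1+1+6+1+2 = 11 ballots; Proposal Blue wins 11–6.
Option II vs Plan B: Option II is ranked higher on 1+1+2+2+1 = 7 ballots, Plan B on 10. Plan B wins 10–7.
Proposal Blue beats each of Option IV, Measure 1, Option I, Option II, Plan B — Proposal Blue is the Condorcet winner.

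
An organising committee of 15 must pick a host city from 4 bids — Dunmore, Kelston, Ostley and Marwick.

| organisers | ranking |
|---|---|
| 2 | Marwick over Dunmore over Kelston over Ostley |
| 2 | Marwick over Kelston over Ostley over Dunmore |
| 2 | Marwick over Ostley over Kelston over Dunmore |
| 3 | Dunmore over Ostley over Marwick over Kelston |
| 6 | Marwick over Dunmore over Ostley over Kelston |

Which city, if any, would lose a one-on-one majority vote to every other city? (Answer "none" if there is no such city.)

Kelston

Head-to-head results (15 organisers):
Dunmore vs Kelston: Dunmore preferred on 2+3+6 = 11 ballots; Dunmore wins 11–4.
Dunmore vs Ostley: Dunmore wins 11–4.
Dunmore vs Marwick: 3 to 12, Marwick.
Kelston vs Ostley: Ostley wins 11–4.
Kelston vs Marwick: Kelston is ranked higher on 0 ballots, Marwick on 15. Marwick wins 15–0.
Ostley vs Marwick: 3 for Ostley, 12 for Marwick — Marwick by 12–3.
Only Kelston has no wins; Kelston is the Condorcet loser.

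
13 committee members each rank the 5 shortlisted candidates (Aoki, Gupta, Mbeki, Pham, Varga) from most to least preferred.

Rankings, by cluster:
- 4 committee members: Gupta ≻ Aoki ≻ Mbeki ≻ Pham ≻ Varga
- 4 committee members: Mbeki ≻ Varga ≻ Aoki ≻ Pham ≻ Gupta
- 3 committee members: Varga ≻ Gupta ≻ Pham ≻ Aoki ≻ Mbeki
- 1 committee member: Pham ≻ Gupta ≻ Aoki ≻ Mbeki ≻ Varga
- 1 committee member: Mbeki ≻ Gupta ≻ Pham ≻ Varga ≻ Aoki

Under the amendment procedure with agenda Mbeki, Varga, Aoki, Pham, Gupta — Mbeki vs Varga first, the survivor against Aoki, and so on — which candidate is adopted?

Gupta

Round 1: Mbeki vs Varga — 10–3, Mbeki advances.
Round 2: Mbeki vs Aoki — 5–8, Aoki advances.
Round 3: Aoki vs Pham — 8–5, Aoki advances.
Round 4: Aoki vs Gupta — 4–9, Gupta advances.
Gupta survives the agenda.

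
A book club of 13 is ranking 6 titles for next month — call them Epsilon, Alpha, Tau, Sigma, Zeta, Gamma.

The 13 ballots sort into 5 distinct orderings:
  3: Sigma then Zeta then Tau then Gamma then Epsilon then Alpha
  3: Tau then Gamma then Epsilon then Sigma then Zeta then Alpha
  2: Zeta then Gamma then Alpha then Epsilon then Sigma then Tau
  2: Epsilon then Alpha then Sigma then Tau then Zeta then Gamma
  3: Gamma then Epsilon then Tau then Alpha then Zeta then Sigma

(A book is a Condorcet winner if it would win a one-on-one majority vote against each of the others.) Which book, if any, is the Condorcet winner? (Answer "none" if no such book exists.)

none

Check each pair by majority over 13 ballots:
Epsilon vs Alpha: Epsilon, 11–2.
Epsilon vs Tau: Epsilon wins 7–6.
Epsilon vs Sigma: Epsilon wins 10–3.
Epsilon–Zeta: Epsilon 8–5.
Epsilon–Gamma: Gamma 11–2.
Alpha vs Tau: Tau, 9–4.
Alpha vs Sigma: Alpha, 7–6.
Alpha vs Zeta: Zeta wins 8–5.
Alpha vs Gamma: Gamma wins 11–2.
Tau–Sigma: Sigma 7–6.
Tau vs Zeta: Tau, 8–5.
Tau vs Gamma: Tau wins 8–5.
Sigma vs Zeta: Sigma wins 8–5.
Sigma vs Gamma: Gamma, 8–5.
Zeta vs Gamma: Zeta, 7–6.
Every book loses at least once (Epsilon loses to Gamma; Alpha loses to Epsilon; Tau loses to Epsilon; Sigma loses to Epsilon; Zeta loses to Epsilon; Gamma loses to Tau). The majority relation contains the cycle Epsilon → Tau → Gamma → Epsilon, so there is no Condorcet winner.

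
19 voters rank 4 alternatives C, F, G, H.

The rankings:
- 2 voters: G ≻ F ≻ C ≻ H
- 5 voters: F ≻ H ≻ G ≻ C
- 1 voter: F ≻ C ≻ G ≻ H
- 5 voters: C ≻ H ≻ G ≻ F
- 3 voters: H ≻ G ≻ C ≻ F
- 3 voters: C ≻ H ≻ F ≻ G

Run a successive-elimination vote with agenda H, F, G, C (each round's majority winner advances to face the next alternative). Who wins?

Round 1: H vs F — 11–8, H advances.
Round 2: H vs G — 16–3, H advances.
Round 3: H vs C — 8–11, C advances.
The agenda winner is C.

C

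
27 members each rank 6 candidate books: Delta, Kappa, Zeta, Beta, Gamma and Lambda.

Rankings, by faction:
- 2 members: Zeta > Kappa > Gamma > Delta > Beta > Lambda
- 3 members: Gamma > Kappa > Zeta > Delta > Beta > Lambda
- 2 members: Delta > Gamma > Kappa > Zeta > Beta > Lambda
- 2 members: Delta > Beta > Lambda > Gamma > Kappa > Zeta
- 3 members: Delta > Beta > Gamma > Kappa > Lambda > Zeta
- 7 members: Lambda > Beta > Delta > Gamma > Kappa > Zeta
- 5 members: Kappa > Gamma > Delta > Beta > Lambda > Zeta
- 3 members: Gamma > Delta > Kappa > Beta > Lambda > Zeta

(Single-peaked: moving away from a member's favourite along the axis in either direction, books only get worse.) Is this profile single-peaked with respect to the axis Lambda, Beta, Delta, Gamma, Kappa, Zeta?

Axis positions: Lambda=1, Beta=2, Delta=3, Gamma=4, Kappa=5, Zeta=6.
Faction 1 (peak Zeta at position 6): ranking walks positions 6-5-4-3-2-1, expanding outward from the peak — single-peaked.
Faction 2 (peak Gamma at position 4): ranking walks positions 4-5-6-3-2-1, expanding outward from the peak — single-peaked.
Faction 3 (peak Delta at position 3): ranking walks positions 3-4-5-6-2-1, expanding outward from the peak — single-peaked.
Faction 4 (peak Delta at position 3): ranking walks positions 3-2-1-4-5-6, expanding outward from the peak — single-peaked.
Faction 5 (peak Delta at position 3): ranking walks positions 3-2-4-5-1-6, expanding outward from the peak — single-peaked.
Faction 6 (peak Lambda at position 1): ranking walks positions 1-2-3-4-5-6, expanding outward from the peak — single-peaked.
Faction 7 (peak Kappa at position 5): ranking walks positions 5-4-3-2-1-6, expanding outward from the peak — single-peaked.
Faction 8 (peak Gamma at position 4): ranking walks positions 4-3-5-2-1-6, expanding outward from the peak — single-peaked.
Every ranking is single-peaked on this axis.

yes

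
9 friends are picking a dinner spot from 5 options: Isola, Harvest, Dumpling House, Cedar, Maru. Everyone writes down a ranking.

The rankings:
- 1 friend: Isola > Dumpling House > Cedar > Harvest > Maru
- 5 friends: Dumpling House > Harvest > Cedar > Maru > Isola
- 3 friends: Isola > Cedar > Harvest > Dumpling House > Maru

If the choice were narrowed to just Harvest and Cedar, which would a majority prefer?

Harvest

Ballots ranking Harvest above Cedar: 5.
Ballots ranking Cedar above Harvest: 9 − 5 = 4.
Harvest wins the head-to-head 5–4.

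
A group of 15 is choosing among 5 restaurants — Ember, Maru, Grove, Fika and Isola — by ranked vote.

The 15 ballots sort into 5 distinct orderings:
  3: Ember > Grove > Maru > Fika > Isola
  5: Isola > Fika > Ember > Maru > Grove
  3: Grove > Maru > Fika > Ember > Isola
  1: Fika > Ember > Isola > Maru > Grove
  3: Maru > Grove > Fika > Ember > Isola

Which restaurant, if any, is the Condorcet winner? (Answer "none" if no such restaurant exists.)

none

Pairwise majorities:
Ember–Maru: Ember 9–6.
Ember vs Grove: Ember, 9–6.
Ember–Fika: Fika 12–3.
Ember vs Isola: Ember, 10–5.
Maru vs Grove: Maru, 9–6.
Maru vs Fika: Maru, 9–6.
Maru vs Isola: Maru, 9–6.
Grove vs Fika: Grove wins 9–6.
Grove vs Isola: Grove, 9–6.
Fika–Isola: Fika 10–5.
Every restaurant loses at least once (Ember loses to Fika; Maru loses to Ember; Grove loses to Ember; Fika loses to Maru; Isola loses to Ember). The majority relation contains the cycle Ember → Maru → Fika → Ember, so there is no Condorcet winner.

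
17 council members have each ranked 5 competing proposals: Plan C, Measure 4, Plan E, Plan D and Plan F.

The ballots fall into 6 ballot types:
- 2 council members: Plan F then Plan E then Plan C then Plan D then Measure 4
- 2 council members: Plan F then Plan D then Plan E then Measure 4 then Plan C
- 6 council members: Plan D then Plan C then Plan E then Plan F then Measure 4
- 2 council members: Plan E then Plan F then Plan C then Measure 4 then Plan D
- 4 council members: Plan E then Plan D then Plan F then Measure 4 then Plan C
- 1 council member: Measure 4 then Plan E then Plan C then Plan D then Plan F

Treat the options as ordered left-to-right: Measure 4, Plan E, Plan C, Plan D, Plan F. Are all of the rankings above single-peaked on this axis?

no

Axis positions: Measure 4=1, Plan E=2, Plan C=3, Plan D=4, Plan F=5.
Ballot type 1: ranking walks positions 5-2-3-4-1; Plan E is ranked above Plan D even though Plan D lies between Plan E and the peak Plan F on the axis — preferences dip and rise again. Not single-peaked.
Ballot type 2: ranking walks positions 5-4-2-1-3; Plan E is ranked above Plan C even though Plan C lies between Plan E and the peak Plan F on the axis — preferences dip and rise again. Not single-peaked.
Ballot type 3 (peak Plan D at position 4): ranking walks positions 4-3-2-5-1, expanding outward from the peak — single-peaked.
Ballot type 4: ranking walks positions 2-5-3-1-4; Plan F is ranked above Plan C even though Plan C lies between Plan F and the peak Plan E on the axis — preferences dip and rise again. Not single-peaked.
Ballot type 5: ranking walks positions 2-4-5-1-3; Plan D is ranked above Plan C even though Plan C lies between Plan D and the peak Plan E on the axis — preferences dip and rise again. Not single-peaked.
Ballot type 6 (peak Measure 4 at position 1): ranking walks positions 1-2-3-4-5, expanding outward from the peak — single-peaked.
Ballot type 1 violates single-peakedness, so the profile is not single-peaked on this axis.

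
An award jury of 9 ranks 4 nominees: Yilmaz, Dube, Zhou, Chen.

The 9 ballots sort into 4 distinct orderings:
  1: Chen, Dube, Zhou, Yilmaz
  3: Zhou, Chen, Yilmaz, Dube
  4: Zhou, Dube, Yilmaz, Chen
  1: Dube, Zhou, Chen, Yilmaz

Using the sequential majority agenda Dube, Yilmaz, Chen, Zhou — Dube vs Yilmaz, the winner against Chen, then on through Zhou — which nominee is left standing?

Round 1: Dube vs Yilmaz — 6–3, Dube advances.
Round 2: Dube vs Chen — 5–4, Dube advances.
Round 3: Dube vs Zhou — 2–7, Zhou advances.
The agenda winner is Zhou.

Zhou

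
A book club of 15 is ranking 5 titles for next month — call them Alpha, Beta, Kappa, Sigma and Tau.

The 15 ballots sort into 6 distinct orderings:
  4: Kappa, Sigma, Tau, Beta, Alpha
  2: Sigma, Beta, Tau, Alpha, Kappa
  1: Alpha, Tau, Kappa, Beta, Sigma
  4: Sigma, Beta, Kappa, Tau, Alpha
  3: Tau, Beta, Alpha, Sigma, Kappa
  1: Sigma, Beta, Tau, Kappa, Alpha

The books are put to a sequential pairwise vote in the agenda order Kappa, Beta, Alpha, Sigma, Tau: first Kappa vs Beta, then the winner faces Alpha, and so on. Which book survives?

Round 1: Kappa vs Beta — 5–10, Beta advances.
Round 2: Beta vs Alpha — 14–1, Beta advances.
Round 3: Beta vs Sigma — 4–11, Sigma advances.
Round 4: Sigma vs Tau — 11–4, Sigma advances.
The agenda winner is Sigma.

Sigma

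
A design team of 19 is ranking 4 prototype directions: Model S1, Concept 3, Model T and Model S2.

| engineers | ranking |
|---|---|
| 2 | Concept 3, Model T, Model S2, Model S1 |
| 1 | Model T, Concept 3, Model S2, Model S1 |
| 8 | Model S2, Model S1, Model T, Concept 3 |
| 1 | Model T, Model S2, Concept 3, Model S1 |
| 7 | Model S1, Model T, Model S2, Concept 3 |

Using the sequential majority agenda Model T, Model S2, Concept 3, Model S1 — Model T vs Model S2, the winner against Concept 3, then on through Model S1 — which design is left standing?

Model S1

Round 1: Model T vs Model S2 — 11–8, Model T advances.
Round 2: Model T vs Concept 3 — 17–2, Model T advances.
Round 3: Model T vs Model S1 — 4–15, Model S1 advances.
Model S1 survives the agenda.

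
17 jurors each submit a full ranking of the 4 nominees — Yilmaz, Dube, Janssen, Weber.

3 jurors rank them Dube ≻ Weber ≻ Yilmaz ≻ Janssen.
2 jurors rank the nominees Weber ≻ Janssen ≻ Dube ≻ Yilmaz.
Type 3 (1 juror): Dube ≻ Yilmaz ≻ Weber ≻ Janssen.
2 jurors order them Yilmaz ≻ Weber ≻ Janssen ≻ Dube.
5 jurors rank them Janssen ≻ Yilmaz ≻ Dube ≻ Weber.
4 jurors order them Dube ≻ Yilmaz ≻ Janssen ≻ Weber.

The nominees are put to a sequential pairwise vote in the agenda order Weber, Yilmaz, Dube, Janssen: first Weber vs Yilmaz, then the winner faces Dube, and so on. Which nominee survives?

Janssen

Round 1: Weber vs Yilmaz — 5–12, Yilmaz advances.
Round 2: Yilmaz vs Dube — 7–10, Dube advances.
Round 3: Dube vs Janssen — 8–9, Janssen advances.
Janssen survives the agenda.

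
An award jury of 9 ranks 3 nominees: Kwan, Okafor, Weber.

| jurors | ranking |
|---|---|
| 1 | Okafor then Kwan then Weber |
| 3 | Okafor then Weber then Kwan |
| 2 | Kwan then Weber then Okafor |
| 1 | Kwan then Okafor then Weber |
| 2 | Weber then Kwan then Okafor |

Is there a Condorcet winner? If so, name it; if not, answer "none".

none

Pairwise majorities:
Kwan vs Okafor: Kwan preferred on 2+1+2 = 5 ballots; Kwan wins 5–4.
Kwan vs Weber: Kwan is ranked higher on 1+2+1 = 4 ballots, Weber on 5. Weber wins 5–4.
Okafor vs Weber: Okafor preferred on 1+3+1 = 5 ballots; Okafor wins 5–4.
No nominee is unbeaten: Kwan loses to Weber; Okafor loses to Kwan; Weber loses to Okafor. In particular Kwan → Okafor → Weber → Kwan is a majority cycle — no Condorcet winner exists.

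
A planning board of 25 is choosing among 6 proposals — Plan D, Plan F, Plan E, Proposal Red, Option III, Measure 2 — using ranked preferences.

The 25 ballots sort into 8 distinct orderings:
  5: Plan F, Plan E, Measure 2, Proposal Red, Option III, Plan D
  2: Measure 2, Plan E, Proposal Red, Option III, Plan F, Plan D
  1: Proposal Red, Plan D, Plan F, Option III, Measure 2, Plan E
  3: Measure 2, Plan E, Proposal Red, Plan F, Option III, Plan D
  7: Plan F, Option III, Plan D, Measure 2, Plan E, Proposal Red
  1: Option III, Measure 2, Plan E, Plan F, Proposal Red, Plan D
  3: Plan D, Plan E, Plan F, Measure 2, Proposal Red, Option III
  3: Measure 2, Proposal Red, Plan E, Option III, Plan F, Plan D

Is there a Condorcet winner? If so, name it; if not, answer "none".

Pairwise majorities:
Plan D vs Plan F: 4 to 21, Plan F.
Plan D–Plan E: Plan E 14–11.
Plan D vs Proposal Red: 10 to 15, Proposal Red.
Plan D vs Option III: Option III, 21–4.
Plan D–Measure 2: Measure 2 14–11.
Plan F vs Plan E: Plan F preferred on 5+1+7 = 13 ballots; Plan F wins 13–12.
Plan F vs Proposal Red: Plan F preferred on 5+7+1+3 = 16 ballots; Plan F wins 16–9.
Plan F vs Option III: Plan F is ranked higher on 5+1+3+7+3 = 19 ballots, Option III on 6. Plan F wins 19–6.
Plan F vs Measure 2: 16 to 9, Plan F.
Plan E vs Proposal Red: Plan E, 21–4.
Plan E vs Option III: Plan E preferred on 5+2+3+3+3 = 16 ballots; Plan E wins 16–9.
Plan E vs Measure 2: Plan E is ranked higher on 5+3 = 8 ballots, Measure 2 on 17. Measure 2 wins 17–8.
Proposal Red–Option III: Proposal Red 17–8.
Proposal Red vs Measure 2: 1 for Proposal Red, 24 for Measure 2 — Measure 2 by 24–1.
Option III vs Measure 2: Option III is ranked higher on 1+7+1 = 9 ballots, Measure 2 on 16. Measure 2 wins 16–9.
Plan F wins every pairwise contest, so Plan F is the Condorcet winner.

Plan F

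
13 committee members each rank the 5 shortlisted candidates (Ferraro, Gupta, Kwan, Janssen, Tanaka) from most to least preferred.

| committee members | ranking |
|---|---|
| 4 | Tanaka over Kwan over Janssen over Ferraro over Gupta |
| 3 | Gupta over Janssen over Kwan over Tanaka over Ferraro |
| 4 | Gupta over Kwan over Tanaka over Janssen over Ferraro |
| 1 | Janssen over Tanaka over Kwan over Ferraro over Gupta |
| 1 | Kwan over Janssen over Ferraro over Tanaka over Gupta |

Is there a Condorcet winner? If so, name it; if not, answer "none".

Gupta

Check each pair by majority over 13 ballots:
Ferraro vs Gupta: 4+1+1 = 6 for Ferraro, 7 for Gupta — Gupta by 7–6.
Ferraro vs Kwan: 0 for Ferraro, 13 for Kwan — Kwan by 13–0.
Ferraro vs Janssen: 0 to 13, Janssen.
Ferraro vs Tanaka: 1 to 12, Tanaka.
Gupta vs Kwan: 3+4 = 7 for Gupta, 6 for Kwan — Gupta by 7–6.
Gupta vs Janssen: Gupta preferred on 3+4 = 7 ballots; Gupta wins 7–6.
Gupta vs Tanaka: Gupta preferred on 3+4 = 7 ballots; Gupta wins 7–6.
Kwan vs Janssen: Kwan is ranked higher on 4+4+1 = 9 ballots, Janssen on 4. Kwan wins 9–4.
Kwan vs Tanaka: Kwan preferred on 3+4+1 = 8 ballots; Kwan wins 8–5.
Janssen vs Tanaka: 3+1+1 = 5 for Janssen, 8 for Tanaka — Tanaka by 8–5.
Gupta defeats every rival head-to-head and is the Condorcet winner.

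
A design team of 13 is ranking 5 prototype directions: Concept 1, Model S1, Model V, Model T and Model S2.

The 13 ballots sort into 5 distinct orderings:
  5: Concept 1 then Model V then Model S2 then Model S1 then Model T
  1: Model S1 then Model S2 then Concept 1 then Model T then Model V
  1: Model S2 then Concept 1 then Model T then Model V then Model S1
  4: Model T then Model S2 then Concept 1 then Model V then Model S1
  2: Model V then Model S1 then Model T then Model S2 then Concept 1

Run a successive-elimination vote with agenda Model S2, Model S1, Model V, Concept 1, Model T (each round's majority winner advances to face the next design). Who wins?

Concept 1

Round 1: Model S2 vs Model S1 — 10–3, Model S2 advances.
Round 2: Model S2 vs Model V — 6–7, Model V advances.
Round 3: Model V vs Concept 1 — 2–11, Concept 1 advances.
Round 4: Concept 1 vs Model T — 7–6, Concept 1 advances.
Concept 1 survives the agenda.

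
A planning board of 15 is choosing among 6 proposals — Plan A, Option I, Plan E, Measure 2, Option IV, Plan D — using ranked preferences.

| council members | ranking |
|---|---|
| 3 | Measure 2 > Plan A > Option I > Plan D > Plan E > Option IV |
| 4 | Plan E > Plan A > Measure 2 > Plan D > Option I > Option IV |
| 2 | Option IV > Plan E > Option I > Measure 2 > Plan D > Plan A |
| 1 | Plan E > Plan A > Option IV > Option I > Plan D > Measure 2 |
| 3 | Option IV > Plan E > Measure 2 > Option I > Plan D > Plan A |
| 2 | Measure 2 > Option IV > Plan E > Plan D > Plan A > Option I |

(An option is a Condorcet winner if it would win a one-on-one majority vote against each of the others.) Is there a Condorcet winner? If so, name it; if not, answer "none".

Plan E

Head-to-head results (15 council members):
Plan A vs Option I: 10 to 5, Plan A.
Plan A vs Plan E: Plan A is ranked higher on 3 ballots, Plan E on 12. Plan E wins 12–3.
Plan A vs Measure 2: Plan A is ranked higher on 4+1 = 5 ballots, Measure 2 on 10. Measure 2 wins 10–5.
Plan A vs Option IV: 3+4+1 = 8 for Plan A, 7 for Option IV — Plan A by 8–7.
Plan A vs Plan D: Plan A preferred on 3+4+1 = 8 ballots; Plan A wins 8–7.
Option I vs Plan E: 3 to 12, Plan E.
Option I vs Measure 2: Option I preferred on 2+1 = 3 ballots; Measure 2 wins 12–3.
Option I vs Option IV: Option I is ranked higher on 3+4 = 7 ballots, Option IV on 8. Option IV wins 8–7.
Option I vs Plan D: Option I is ranked higher on 3+2+1+3 = 9 ballots, Plan D on 6. Option I wins 9–6.
Plan E vs Measure 2: Plan E preferred on 4+2+1+3 = 10 ballots; Plan E wins 10–5.
Plan E vs Option IV: 3+4+1 = 8 for Plan E, 7 for Option IV — Plan E by 8–7.
Plan E vs Plan D: 12 to 3, Plan E.
Measure 2 vs Option IV: 3+4+2 = 9 for Measure 2, 6 for Option IV — Measure 2 by 9–6.
Measure 2 vs Plan D: 14 to 1, Measure 2.
Option IV vs Plan D: Option IV is ranked higher on 2+1+3+2 = 8 ballots, Plan D on 7. Option IV wins 8–7.
Plan E wins every pairwise contest, so Plan E is the Condorcet winner.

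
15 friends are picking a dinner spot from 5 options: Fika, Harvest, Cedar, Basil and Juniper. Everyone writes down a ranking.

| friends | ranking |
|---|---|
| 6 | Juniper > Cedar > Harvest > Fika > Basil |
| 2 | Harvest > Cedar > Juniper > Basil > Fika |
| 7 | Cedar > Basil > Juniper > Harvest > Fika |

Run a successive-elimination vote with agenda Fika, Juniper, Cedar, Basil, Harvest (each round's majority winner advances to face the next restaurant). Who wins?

Cedar

Round 1: Fika vs Juniper — 0–15, Juniper advances.
Round 2: Juniper vs Cedar — 6–9, Cedar advances.
Round 3: Cedar vs Basil — 15–0, Cedar advances.
Round 4: Cedar vs Harvest — 13–2, Cedar advances.
The agenda winner is Cedar.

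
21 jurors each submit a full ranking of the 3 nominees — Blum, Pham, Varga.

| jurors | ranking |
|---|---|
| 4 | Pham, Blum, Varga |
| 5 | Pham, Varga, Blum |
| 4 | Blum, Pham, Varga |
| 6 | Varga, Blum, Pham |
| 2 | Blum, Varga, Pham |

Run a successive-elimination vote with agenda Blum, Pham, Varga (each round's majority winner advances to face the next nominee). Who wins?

Round 1: Blum vs Pham — 12–9, Blum advances.
Round 2: Blum vs Varga — 10–11, Varga advances.
Varga survives the agenda.

Varga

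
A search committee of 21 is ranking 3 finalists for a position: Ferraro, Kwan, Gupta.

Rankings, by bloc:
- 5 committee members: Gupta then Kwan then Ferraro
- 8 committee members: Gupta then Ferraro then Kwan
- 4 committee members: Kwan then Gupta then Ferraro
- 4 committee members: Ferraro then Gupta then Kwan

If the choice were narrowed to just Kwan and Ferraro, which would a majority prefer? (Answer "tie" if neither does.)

Ballots ranking Kwan above Ferraro: 5 + 4 = 9.
Ballots ranking Ferraro above Kwan: 21 − 9 = 12.
Ferraro wins the head-to-head 12–9.

Ferraro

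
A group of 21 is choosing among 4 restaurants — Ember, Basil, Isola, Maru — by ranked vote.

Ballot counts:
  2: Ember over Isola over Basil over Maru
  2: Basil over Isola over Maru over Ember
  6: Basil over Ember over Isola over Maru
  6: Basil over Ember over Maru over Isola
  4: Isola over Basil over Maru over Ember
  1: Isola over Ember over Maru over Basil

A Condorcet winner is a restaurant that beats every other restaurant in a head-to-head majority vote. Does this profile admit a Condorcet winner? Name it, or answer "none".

Pairwise majorities:
Ember–Basil: Basil 18–3.
Ember vs Isola: Ember wins 14–7.
Ember vs Maru: Ember wins 15–6.
Basil vs Isola: Basil, 14–7.
Basil vs Maru: Basil wins 20–1.
Isola–Maru: Isola 15–6.
Basil defeats every rival head-to-head and is the Condorcet winner.

Basil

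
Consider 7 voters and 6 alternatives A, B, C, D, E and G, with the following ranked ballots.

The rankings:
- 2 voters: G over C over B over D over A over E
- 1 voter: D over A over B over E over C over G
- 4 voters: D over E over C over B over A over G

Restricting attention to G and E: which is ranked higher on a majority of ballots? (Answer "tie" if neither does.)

Ballots ranking G above E: 2.
Ballots ranking E above G: 7 − 2 = 5.
E wins the head-to-head 5–2.

E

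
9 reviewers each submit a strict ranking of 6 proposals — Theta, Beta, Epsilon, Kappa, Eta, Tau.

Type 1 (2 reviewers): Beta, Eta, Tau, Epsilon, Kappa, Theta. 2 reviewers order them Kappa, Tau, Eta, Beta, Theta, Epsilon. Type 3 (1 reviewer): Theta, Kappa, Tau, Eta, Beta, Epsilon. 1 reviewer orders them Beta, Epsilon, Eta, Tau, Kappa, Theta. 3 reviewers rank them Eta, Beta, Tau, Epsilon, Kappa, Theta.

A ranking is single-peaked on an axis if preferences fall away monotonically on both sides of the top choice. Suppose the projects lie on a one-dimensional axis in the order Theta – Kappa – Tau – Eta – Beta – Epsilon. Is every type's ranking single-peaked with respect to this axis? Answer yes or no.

Axis positions: Theta=1, Kappa=2, Tau=3, Eta=4, Beta=5, Epsilon=6.
Type 1 (peak Beta at position 5): ranking walks positions 5-4-3-6-2-1, expanding outward from the peak — single-peaked.
Type 2 (peak Kappa at position 2): ranking walks positions 2-3-4-5-1-6, expanding outward from the peak — single-peaked.
Type 3 (peak Theta at position 1): ranking walks positions 1-2-3-4-5-6, expanding outward from the peak — single-peaked.
Type 4 (peak Beta at position 5): ranking walks positions 5-6-4-3-2-1, expanding outward from the peak — single-peaked.
Type 5 (peak Eta at position 4): ranking walks positions 4-5-3-6-2-1, expanding outward from the peak — single-peaked.
Every ranking is single-peaked on this axis.

yes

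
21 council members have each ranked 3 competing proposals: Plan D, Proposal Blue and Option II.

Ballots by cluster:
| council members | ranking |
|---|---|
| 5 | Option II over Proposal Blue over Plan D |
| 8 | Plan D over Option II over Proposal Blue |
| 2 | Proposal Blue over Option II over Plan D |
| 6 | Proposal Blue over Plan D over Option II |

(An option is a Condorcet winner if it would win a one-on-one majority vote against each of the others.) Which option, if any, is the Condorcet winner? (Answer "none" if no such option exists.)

Check each pair by majority over 21 ballots:
Plan D vs Proposal Blue: Plan D preferred on 8 ballots; Proposal Blue wins 13–8.
Plan D vs Option II: Plan D is ranked higher on 8+6 = 14 ballots, Option II on 7. Plan D wins 14–7.
Proposal Blue vs Option II: 2+6 = 8 for Proposal Blue, 13 for Option II — Option II by 13–8.
Every option loses at least once (Plan D loses to Proposal Blue; Proposal Blue loses to Option II; Option II loses to Plan D). The majority relation contains the cycle Plan D > Option II > Proposal Blue > Plan D, so there is no Condorcet winner.

none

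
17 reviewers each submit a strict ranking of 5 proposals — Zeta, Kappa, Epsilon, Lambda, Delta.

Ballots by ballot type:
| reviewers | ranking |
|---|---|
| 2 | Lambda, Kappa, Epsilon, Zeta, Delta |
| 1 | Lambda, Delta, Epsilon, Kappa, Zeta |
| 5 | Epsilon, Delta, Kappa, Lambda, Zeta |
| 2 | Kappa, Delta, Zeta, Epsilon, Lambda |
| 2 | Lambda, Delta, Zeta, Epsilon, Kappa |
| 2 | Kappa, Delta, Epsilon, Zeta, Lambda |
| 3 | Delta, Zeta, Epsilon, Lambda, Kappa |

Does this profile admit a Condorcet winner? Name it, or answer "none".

Delta

Head-to-head results (17 reviewers):
Zeta vs Kappa: Kappa wins 12–5.
Zeta vs Epsilon: Epsilon, 10–7.
Zeta–Lambda: Lambda 10–7.
Zeta vs Delta: Delta, 15–2.
Kappa vs Epsilon: Epsilon, 11–6.
Kappa–Lambda: Kappa 9–8.
Kappa vs Delta: Delta, 11–6.
Epsilon vs Lambda: Epsilon wins 12–5.
Epsilon–Delta: Delta 10–7.
Lambda–Delta: Delta 12–5.
Delta wins every pairwise contest, so Delta is the Condorcet winner.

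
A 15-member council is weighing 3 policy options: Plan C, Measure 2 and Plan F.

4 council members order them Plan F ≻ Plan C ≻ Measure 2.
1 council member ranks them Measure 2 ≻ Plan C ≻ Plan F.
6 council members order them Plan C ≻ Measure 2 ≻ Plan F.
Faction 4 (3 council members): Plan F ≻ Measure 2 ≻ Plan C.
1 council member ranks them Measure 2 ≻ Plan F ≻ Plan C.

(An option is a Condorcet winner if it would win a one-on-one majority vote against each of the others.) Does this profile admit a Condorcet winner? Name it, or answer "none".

none

Head-to-head results (15 council members):
Plan C–Measure 2: Plan C 10–5.
Plan C vs Plan F: Plan F, 8–7.
Measure 2–Plan F: Measure 2 8–7.
No option is unbeaten: Plan C loses to Plan F; Measure 2 loses to Plan C; Plan F loses to Measure 2. In particular Plan C → Measure 2 → Plan F → Plan C is a majority cycle — no Condorcet winner exists.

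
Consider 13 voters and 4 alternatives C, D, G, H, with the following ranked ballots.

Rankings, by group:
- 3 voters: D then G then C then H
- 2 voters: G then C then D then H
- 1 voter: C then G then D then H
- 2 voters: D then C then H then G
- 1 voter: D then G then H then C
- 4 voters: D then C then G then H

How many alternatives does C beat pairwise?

2

C against each rival (13 voters):
C vs D: D, 10–3.
C vs G: C, 7–6.
C vs H: C is ranked higher on 3+2+1+2+4 = 12 ballots, H on 1. C wins 12–1.
C beats G, H; loses to D — 2 pairwise wins.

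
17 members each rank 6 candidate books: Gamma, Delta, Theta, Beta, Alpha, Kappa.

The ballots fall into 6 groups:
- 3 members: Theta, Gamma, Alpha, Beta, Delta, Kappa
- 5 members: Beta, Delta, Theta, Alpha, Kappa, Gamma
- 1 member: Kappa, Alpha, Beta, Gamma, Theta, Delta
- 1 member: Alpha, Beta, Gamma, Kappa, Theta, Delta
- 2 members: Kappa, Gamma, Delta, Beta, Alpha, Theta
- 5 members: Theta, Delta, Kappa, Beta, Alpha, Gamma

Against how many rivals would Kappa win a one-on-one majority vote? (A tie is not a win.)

Kappa against each rival (17 members):
Kappa–Gamma: Kappa 13–4.
Kappa vs Delta: Kappa is ranked higher on 1+1+2 = 4 ballots, Delta on 13. Delta wins 13–4.
Kappa vs Theta: 1+1+2 = 4 for Kappa, 13 for Theta — Theta by 13–4.
Kappa vs Beta: 8 to 9, Beta.
Kappa vs Alpha: 8 to 9, Alpha.
Kappa beats Gamma; loses to Delta, Theta, Beta, Alpha — 1 pairwise win.

1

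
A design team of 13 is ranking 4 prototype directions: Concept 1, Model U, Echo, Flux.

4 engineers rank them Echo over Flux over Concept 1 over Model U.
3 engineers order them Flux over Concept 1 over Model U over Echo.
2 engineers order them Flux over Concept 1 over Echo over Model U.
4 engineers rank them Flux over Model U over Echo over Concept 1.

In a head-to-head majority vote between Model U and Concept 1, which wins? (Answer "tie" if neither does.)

Concept 1

Ballots ranking Model U above Concept 1: 4.
Ballots ranking Concept 1 above Model U: 13 − 4 = 9.
Concept 1 wins the head-to-head 9–4.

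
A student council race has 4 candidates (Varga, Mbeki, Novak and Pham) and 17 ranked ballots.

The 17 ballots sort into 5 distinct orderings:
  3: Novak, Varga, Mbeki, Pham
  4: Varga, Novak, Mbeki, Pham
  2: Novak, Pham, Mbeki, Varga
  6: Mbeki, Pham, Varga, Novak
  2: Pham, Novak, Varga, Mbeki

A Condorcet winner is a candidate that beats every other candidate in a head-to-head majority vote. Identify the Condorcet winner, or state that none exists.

none

Pairwise majorities:
Varga vs Mbeki: Varga wins 9–8.
Varga–Novak: Varga 10–7.
Varga vs Pham: Pham wins 10–7.
Mbeki vs Novak: Novak wins 11–6.
Mbeki vs Pham: 13 to 4, Mbeki.
Novak vs Pham: 3+4+2 = 9 for Novak, 8 for Pham — Novak by 9–8.
Each candidate drops at least one matchup (Varga loses to Pham; Mbeki loses to Varga; Novak loses to Varga; Pham loses to Mbeki); the cycle Varga beats Mbeki beats Pham beats Varga rules out a Condorcet winner.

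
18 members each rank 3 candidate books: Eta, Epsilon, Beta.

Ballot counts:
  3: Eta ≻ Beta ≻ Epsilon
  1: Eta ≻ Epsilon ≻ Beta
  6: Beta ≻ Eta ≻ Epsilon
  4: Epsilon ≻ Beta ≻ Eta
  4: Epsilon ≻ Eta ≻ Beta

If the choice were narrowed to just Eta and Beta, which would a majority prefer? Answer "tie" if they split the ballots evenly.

Ballots ranking Eta above Beta: 3 + 1 + 4 = 8.
Ballots ranking Beta above Eta: 18 − 8 = 10.
Beta wins the head-to-head 10–8.

Beta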